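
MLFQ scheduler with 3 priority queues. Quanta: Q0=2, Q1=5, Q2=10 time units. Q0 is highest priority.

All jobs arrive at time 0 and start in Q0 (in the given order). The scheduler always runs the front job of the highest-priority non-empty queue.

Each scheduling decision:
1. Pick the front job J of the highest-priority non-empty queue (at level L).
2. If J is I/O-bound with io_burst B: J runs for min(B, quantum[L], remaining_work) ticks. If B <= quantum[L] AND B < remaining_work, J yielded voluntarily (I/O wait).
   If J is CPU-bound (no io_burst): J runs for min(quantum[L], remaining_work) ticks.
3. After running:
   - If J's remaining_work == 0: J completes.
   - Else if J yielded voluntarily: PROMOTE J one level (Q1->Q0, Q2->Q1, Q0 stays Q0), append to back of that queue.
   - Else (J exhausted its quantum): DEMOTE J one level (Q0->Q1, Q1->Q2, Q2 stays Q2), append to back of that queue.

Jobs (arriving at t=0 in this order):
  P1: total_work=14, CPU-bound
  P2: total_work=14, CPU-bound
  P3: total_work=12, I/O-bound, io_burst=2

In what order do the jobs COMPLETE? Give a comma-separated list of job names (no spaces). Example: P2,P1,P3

Answer: P3,P1,P2

Derivation:
t=0-2: P1@Q0 runs 2, rem=12, quantum used, demote→Q1. Q0=[P2,P3] Q1=[P1] Q2=[]
t=2-4: P2@Q0 runs 2, rem=12, quantum used, demote→Q1. Q0=[P3] Q1=[P1,P2] Q2=[]
t=4-6: P3@Q0 runs 2, rem=10, I/O yield, promote→Q0. Q0=[P3] Q1=[P1,P2] Q2=[]
t=6-8: P3@Q0 runs 2, rem=8, I/O yield, promote→Q0. Q0=[P3] Q1=[P1,P2] Q2=[]
t=8-10: P3@Q0 runs 2, rem=6, I/O yield, promote→Q0. Q0=[P3] Q1=[P1,P2] Q2=[]
t=10-12: P3@Q0 runs 2, rem=4, I/O yield, promote→Q0. Q0=[P3] Q1=[P1,P2] Q2=[]
t=12-14: P3@Q0 runs 2, rem=2, I/O yield, promote→Q0. Q0=[P3] Q1=[P1,P2] Q2=[]
t=14-16: P3@Q0 runs 2, rem=0, completes. Q0=[] Q1=[P1,P2] Q2=[]
t=16-21: P1@Q1 runs 5, rem=7, quantum used, demote→Q2. Q0=[] Q1=[P2] Q2=[P1]
t=21-26: P2@Q1 runs 5, rem=7, quantum used, demote→Q2. Q0=[] Q1=[] Q2=[P1,P2]
t=26-33: P1@Q2 runs 7, rem=0, completes. Q0=[] Q1=[] Q2=[P2]
t=33-40: P2@Q2 runs 7, rem=0, completes. Q0=[] Q1=[] Q2=[]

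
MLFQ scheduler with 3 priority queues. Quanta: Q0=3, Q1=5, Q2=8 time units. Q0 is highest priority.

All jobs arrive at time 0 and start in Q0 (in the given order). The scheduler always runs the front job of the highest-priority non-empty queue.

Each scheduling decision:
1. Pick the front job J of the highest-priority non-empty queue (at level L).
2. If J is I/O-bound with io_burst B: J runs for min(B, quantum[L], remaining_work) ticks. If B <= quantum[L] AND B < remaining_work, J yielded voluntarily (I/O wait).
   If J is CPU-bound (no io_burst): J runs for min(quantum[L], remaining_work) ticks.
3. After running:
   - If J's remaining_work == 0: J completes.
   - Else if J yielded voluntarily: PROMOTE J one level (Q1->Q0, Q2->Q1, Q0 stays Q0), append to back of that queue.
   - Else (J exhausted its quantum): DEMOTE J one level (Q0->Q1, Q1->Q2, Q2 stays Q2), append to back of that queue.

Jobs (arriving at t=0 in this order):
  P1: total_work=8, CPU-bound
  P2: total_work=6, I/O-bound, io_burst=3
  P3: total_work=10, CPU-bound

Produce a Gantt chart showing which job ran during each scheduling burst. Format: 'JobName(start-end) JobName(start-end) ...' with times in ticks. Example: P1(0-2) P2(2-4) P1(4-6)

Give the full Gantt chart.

Answer: P1(0-3) P2(3-6) P3(6-9) P2(9-12) P1(12-17) P3(17-22) P3(22-24)

Derivation:
t=0-3: P1@Q0 runs 3, rem=5, quantum used, demote→Q1. Q0=[P2,P3] Q1=[P1] Q2=[]
t=3-6: P2@Q0 runs 3, rem=3, I/O yield, promote→Q0. Q0=[P3,P2] Q1=[P1] Q2=[]
t=6-9: P3@Q0 runs 3, rem=7, quantum used, demote→Q1. Q0=[P2] Q1=[P1,P3] Q2=[]
t=9-12: P2@Q0 runs 3, rem=0, completes. Q0=[] Q1=[P1,P3] Q2=[]
t=12-17: P1@Q1 runs 5, rem=0, completes. Q0=[] Q1=[P3] Q2=[]
t=17-22: P3@Q1 runs 5, rem=2, quantum used, demote→Q2. Q0=[] Q1=[] Q2=[P3]
t=22-24: P3@Q2 runs 2, rem=0, completes. Q0=[] Q1=[] Q2=[]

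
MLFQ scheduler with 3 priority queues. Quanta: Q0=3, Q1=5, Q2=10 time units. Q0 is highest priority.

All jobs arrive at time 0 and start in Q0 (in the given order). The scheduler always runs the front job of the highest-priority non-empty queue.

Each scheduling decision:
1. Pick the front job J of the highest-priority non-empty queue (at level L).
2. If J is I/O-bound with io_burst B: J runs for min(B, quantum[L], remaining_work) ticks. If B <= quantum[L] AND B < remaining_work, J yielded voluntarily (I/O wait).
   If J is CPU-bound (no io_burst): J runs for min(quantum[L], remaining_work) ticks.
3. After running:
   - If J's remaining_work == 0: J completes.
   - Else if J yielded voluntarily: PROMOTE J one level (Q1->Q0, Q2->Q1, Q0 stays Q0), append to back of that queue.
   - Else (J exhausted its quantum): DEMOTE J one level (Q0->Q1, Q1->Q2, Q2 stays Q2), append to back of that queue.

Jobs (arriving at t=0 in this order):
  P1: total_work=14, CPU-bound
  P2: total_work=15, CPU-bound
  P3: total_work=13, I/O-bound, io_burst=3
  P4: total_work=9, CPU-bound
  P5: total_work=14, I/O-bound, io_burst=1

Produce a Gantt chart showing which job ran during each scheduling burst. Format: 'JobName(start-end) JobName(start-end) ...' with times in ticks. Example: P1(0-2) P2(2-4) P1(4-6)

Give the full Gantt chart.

t=0-3: P1@Q0 runs 3, rem=11, quantum used, demote→Q1. Q0=[P2,P3,P4,P5] Q1=[P1] Q2=[]
t=3-6: P2@Q0 runs 3, rem=12, quantum used, demote→Q1. Q0=[P3,P4,P5] Q1=[P1,P2] Q2=[]
t=6-9: P3@Q0 runs 3, rem=10, I/O yield, promote→Q0. Q0=[P4,P5,P3] Q1=[P1,P2] Q2=[]
t=9-12: P4@Q0 runs 3, rem=6, quantum used, demote→Q1. Q0=[P5,P3] Q1=[P1,P2,P4] Q2=[]
t=12-13: P5@Q0 runs 1, rem=13, I/O yield, promote→Q0. Q0=[P3,P5] Q1=[P1,P2,P4] Q2=[]
t=13-16: P3@Q0 runs 3, rem=7, I/O yield, promote→Q0. Q0=[P5,P3] Q1=[P1,P2,P4] Q2=[]
t=16-17: P5@Q0 runs 1, rem=12, I/O yield, promote→Q0. Q0=[P3,P5] Q1=[P1,P2,P4] Q2=[]
t=17-20: P3@Q0 runs 3, rem=4, I/O yield, promote→Q0. Q0=[P5,P3] Q1=[P1,P2,P4] Q2=[]
t=20-21: P5@Q0 runs 1, rem=11, I/O yield, promote→Q0. Q0=[P3,P5] Q1=[P1,P2,P4] Q2=[]
t=21-24: P3@Q0 runs 3, rem=1, I/O yield, promote→Q0. Q0=[P5,P3] Q1=[P1,P2,P4] Q2=[]
t=24-25: P5@Q0 runs 1, rem=10, I/O yield, promote→Q0. Q0=[P3,P5] Q1=[P1,P2,P4] Q2=[]
t=25-26: P3@Q0 runs 1, rem=0, completes. Q0=[P5] Q1=[P1,P2,P4] Q2=[]
t=26-27: P5@Q0 runs 1, rem=9, I/O yield, promote→Q0. Q0=[P5] Q1=[P1,P2,P4] Q2=[]
t=27-28: P5@Q0 runs 1, rem=8, I/O yield, promote→Q0. Q0=[P5] Q1=[P1,P2,P4] Q2=[]
t=28-29: P5@Q0 runs 1, rem=7, I/O yield, promote→Q0. Q0=[P5] Q1=[P1,P2,P4] Q2=[]
t=29-30: P5@Q0 runs 1, rem=6, I/O yield, promote→Q0. Q0=[P5] Q1=[P1,P2,P4] Q2=[]
t=30-31: P5@Q0 runs 1, rem=5, I/O yield, promote→Q0. Q0=[P5] Q1=[P1,P2,P4] Q2=[]
t=31-32: P5@Q0 runs 1, rem=4, I/O yield, promote→Q0. Q0=[P5] Q1=[P1,P2,P4] Q2=[]
t=32-33: P5@Q0 runs 1, rem=3, I/O yield, promote→Q0. Q0=[P5] Q1=[P1,P2,P4] Q2=[]
t=33-34: P5@Q0 runs 1, rem=2, I/O yield, promote→Q0. Q0=[P5] Q1=[P1,P2,P4] Q2=[]
t=34-35: P5@Q0 runs 1, rem=1, I/O yield, promote→Q0. Q0=[P5] Q1=[P1,P2,P4] Q2=[]
t=35-36: P5@Q0 runs 1, rem=0, completes. Q0=[] Q1=[P1,P2,P4] Q2=[]
t=36-41: P1@Q1 runs 5, rem=6, quantum used, demote→Q2. Q0=[] Q1=[P2,P4] Q2=[P1]
t=41-46: P2@Q1 runs 5, rem=7, quantum used, demote→Q2. Q0=[] Q1=[P4] Q2=[P1,P2]
t=46-51: P4@Q1 runs 5, rem=1, quantum used, demote→Q2. Q0=[] Q1=[] Q2=[P1,P2,P4]
t=51-57: P1@Q2 runs 6, rem=0, completes. Q0=[] Q1=[] Q2=[P2,P4]
t=57-64: P2@Q2 runs 7, rem=0, completes. Q0=[] Q1=[] Q2=[P4]
t=64-65: P4@Q2 runs 1, rem=0, completes. Q0=[] Q1=[] Q2=[]

Answer: P1(0-3) P2(3-6) P3(6-9) P4(9-12) P5(12-13) P3(13-16) P5(16-17) P3(17-20) P5(20-21) P3(21-24) P5(24-25) P3(25-26) P5(26-27) P5(27-28) P5(28-29) P5(29-30) P5(30-31) P5(31-32) P5(32-33) P5(33-34) P5(34-35) P5(35-36) P1(36-41) P2(41-46) P4(46-51) P1(51-57) P2(57-64) P4(64-65)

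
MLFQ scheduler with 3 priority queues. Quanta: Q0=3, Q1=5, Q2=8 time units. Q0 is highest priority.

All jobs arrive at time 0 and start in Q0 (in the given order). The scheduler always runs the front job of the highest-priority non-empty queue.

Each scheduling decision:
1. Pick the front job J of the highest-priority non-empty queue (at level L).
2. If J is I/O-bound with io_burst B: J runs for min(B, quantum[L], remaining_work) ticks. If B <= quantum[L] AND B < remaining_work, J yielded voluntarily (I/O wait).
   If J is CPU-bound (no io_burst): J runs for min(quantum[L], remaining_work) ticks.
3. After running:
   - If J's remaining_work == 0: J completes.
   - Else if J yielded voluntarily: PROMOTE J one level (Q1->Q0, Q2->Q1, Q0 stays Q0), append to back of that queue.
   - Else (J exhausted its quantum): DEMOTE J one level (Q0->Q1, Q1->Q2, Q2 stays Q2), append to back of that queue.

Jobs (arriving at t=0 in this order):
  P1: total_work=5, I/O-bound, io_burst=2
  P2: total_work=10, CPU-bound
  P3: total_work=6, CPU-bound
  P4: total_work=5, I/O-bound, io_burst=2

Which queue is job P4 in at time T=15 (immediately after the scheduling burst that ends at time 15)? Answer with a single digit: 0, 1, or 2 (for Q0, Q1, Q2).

Answer: 0

Derivation:
t=0-2: P1@Q0 runs 2, rem=3, I/O yield, promote→Q0. Q0=[P2,P3,P4,P1] Q1=[] Q2=[]
t=2-5: P2@Q0 runs 3, rem=7, quantum used, demote→Q1. Q0=[P3,P4,P1] Q1=[P2] Q2=[]
t=5-8: P3@Q0 runs 3, rem=3, quantum used, demote→Q1. Q0=[P4,P1] Q1=[P2,P3] Q2=[]
t=8-10: P4@Q0 runs 2, rem=3, I/O yield, promote→Q0. Q0=[P1,P4] Q1=[P2,P3] Q2=[]
t=10-12: P1@Q0 runs 2, rem=1, I/O yield, promote→Q0. Q0=[P4,P1] Q1=[P2,P3] Q2=[]
t=12-14: P4@Q0 runs 2, rem=1, I/O yield, promote→Q0. Q0=[P1,P4] Q1=[P2,P3] Q2=[]
t=14-15: P1@Q0 runs 1, rem=0, completes. Q0=[P4] Q1=[P2,P3] Q2=[]
t=15-16: P4@Q0 runs 1, rem=0, completes. Q0=[] Q1=[P2,P3] Q2=[]
t=16-21: P2@Q1 runs 5, rem=2, quantum used, demote→Q2. Q0=[] Q1=[P3] Q2=[P2]
t=21-24: P3@Q1 runs 3, rem=0, completes. Q0=[] Q1=[] Q2=[P2]
t=24-26: P2@Q2 runs 2, rem=0, completes. Q0=[] Q1=[] Q2=[]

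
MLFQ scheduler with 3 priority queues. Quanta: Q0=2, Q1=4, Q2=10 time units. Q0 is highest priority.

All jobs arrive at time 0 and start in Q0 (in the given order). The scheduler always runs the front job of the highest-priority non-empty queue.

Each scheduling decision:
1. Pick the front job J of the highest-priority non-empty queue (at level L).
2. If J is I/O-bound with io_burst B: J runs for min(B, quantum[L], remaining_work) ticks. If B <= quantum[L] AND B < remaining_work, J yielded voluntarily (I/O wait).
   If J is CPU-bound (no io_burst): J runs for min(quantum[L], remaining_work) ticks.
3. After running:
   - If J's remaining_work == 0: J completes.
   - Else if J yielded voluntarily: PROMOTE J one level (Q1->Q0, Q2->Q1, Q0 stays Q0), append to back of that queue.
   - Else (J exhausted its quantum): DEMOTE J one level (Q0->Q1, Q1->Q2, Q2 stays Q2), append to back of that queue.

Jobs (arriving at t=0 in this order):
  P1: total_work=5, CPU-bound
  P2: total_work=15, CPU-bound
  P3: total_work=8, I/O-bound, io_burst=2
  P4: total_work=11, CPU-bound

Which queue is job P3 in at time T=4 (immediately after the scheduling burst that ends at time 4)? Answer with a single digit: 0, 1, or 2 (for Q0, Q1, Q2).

Answer: 0

Derivation:
t=0-2: P1@Q0 runs 2, rem=3, quantum used, demote→Q1. Q0=[P2,P3,P4] Q1=[P1] Q2=[]
t=2-4: P2@Q0 runs 2, rem=13, quantum used, demote→Q1. Q0=[P3,P4] Q1=[P1,P2] Q2=[]
t=4-6: P3@Q0 runs 2, rem=6, I/O yield, promote→Q0. Q0=[P4,P3] Q1=[P1,P2] Q2=[]
t=6-8: P4@Q0 runs 2, rem=9, quantum used, demote→Q1. Q0=[P3] Q1=[P1,P2,P4] Q2=[]
t=8-10: P3@Q0 runs 2, rem=4, I/O yield, promote→Q0. Q0=[P3] Q1=[P1,P2,P4] Q2=[]
t=10-12: P3@Q0 runs 2, rem=2, I/O yield, promote→Q0. Q0=[P3] Q1=[P1,P2,P4] Q2=[]
t=12-14: P3@Q0 runs 2, rem=0, completes. Q0=[] Q1=[P1,P2,P4] Q2=[]
t=14-17: P1@Q1 runs 3, rem=0, completes. Q0=[] Q1=[P2,P4] Q2=[]
t=17-21: P2@Q1 runs 4, rem=9, quantum used, demote→Q2. Q0=[] Q1=[P4] Q2=[P2]
t=21-25: P4@Q1 runs 4, rem=5, quantum used, demote→Q2. Q0=[] Q1=[] Q2=[P2,P4]
t=25-34: P2@Q2 runs 9, rem=0, completes. Q0=[] Q1=[] Q2=[P4]
t=34-39: P4@Q2 runs 5, rem=0, completes. Q0=[] Q1=[] Q2=[]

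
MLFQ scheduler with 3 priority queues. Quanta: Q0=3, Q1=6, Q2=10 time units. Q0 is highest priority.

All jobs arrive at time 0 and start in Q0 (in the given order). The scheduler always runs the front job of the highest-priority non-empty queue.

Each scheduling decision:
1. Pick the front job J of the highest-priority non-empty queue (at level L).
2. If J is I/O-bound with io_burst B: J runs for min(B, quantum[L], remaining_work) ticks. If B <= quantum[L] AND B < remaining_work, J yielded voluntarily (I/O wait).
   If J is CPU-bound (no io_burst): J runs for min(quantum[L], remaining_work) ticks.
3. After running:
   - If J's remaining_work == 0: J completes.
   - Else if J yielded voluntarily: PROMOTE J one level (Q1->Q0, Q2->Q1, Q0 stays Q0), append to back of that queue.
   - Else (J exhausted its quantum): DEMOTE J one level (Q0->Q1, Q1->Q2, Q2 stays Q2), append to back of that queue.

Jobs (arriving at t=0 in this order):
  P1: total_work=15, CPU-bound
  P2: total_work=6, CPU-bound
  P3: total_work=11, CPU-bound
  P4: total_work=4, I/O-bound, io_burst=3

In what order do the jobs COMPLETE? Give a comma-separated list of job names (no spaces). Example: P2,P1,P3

t=0-3: P1@Q0 runs 3, rem=12, quantum used, demote→Q1. Q0=[P2,P3,P4] Q1=[P1] Q2=[]
t=3-6: P2@Q0 runs 3, rem=3, quantum used, demote→Q1. Q0=[P3,P4] Q1=[P1,P2] Q2=[]
t=6-9: P3@Q0 runs 3, rem=8, quantum used, demote→Q1. Q0=[P4] Q1=[P1,P2,P3] Q2=[]
t=9-12: P4@Q0 runs 3, rem=1, I/O yield, promote→Q0. Q0=[P4] Q1=[P1,P2,P3] Q2=[]
t=12-13: P4@Q0 runs 1, rem=0, completes. Q0=[] Q1=[P1,P2,P3] Q2=[]
t=13-19: P1@Q1 runs 6, rem=6, quantum used, demote→Q2. Q0=[] Q1=[P2,P3] Q2=[P1]
t=19-22: P2@Q1 runs 3, rem=0, completes. Q0=[] Q1=[P3] Q2=[P1]
t=22-28: P3@Q1 runs 6, rem=2, quantum used, demote→Q2. Q0=[] Q1=[] Q2=[P1,P3]
t=28-34: P1@Q2 runs 6, rem=0, completes. Q0=[] Q1=[] Q2=[P3]
t=34-36: P3@Q2 runs 2, rem=0, completes. Q0=[] Q1=[] Q2=[]

Answer: P4,P2,P1,P3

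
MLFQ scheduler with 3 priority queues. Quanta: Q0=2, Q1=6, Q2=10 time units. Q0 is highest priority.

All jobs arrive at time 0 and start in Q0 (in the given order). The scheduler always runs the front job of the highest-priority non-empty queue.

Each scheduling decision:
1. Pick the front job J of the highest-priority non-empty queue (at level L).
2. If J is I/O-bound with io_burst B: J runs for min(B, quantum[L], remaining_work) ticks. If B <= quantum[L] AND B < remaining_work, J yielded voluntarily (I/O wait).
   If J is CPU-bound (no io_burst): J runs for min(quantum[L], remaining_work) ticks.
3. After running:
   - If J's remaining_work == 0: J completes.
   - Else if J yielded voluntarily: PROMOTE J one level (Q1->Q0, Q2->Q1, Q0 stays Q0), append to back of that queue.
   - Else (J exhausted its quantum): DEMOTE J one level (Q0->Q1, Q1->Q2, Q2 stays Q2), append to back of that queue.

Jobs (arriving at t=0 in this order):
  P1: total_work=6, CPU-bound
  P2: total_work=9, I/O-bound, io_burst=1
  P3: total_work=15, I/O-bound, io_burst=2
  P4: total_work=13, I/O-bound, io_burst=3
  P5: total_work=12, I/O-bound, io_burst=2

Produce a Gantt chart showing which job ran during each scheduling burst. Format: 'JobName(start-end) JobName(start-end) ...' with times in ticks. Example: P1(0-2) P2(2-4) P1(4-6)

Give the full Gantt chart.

t=0-2: P1@Q0 runs 2, rem=4, quantum used, demote→Q1. Q0=[P2,P3,P4,P5] Q1=[P1] Q2=[]
t=2-3: P2@Q0 runs 1, rem=8, I/O yield, promote→Q0. Q0=[P3,P4,P5,P2] Q1=[P1] Q2=[]
t=3-5: P3@Q0 runs 2, rem=13, I/O yield, promote→Q0. Q0=[P4,P5,P2,P3] Q1=[P1] Q2=[]
t=5-7: P4@Q0 runs 2, rem=11, quantum used, demote→Q1. Q0=[P5,P2,P3] Q1=[P1,P4] Q2=[]
t=7-9: P5@Q0 runs 2, rem=10, I/O yield, promote→Q0. Q0=[P2,P3,P5] Q1=[P1,P4] Q2=[]
t=9-10: P2@Q0 runs 1, rem=7, I/O yield, promote→Q0. Q0=[P3,P5,P2] Q1=[P1,P4] Q2=[]
t=10-12: P3@Q0 runs 2, rem=11, I/O yield, promote→Q0. Q0=[P5,P2,P3] Q1=[P1,P4] Q2=[]
t=12-14: P5@Q0 runs 2, rem=8, I/O yield, promote→Q0. Q0=[P2,P3,P5] Q1=[P1,P4] Q2=[]
t=14-15: P2@Q0 runs 1, rem=6, I/O yield, promote→Q0. Q0=[P3,P5,P2] Q1=[P1,P4] Q2=[]
t=15-17: P3@Q0 runs 2, rem=9, I/O yield, promote→Q0. Q0=[P5,P2,P3] Q1=[P1,P4] Q2=[]
t=17-19: P5@Q0 runs 2, rem=6, I/O yield, promote→Q0. Q0=[P2,P3,P5] Q1=[P1,P4] Q2=[]
t=19-20: P2@Q0 runs 1, rem=5, I/O yield, promote→Q0. Q0=[P3,P5,P2] Q1=[P1,P4] Q2=[]
t=20-22: P3@Q0 runs 2, rem=7, I/O yield, promote→Q0. Q0=[P5,P2,P3] Q1=[P1,P4] Q2=[]
t=22-24: P5@Q0 runs 2, rem=4, I/O yield, promote→Q0. Q0=[P2,P3,P5] Q1=[P1,P4] Q2=[]
t=24-25: P2@Q0 runs 1, rem=4, I/O yield, promote→Q0. Q0=[P3,P5,P2] Q1=[P1,P4] Q2=[]
t=25-27: P3@Q0 runs 2, rem=5, I/O yield, promote→Q0. Q0=[P5,P2,P3] Q1=[P1,P4] Q2=[]
t=27-29: P5@Q0 runs 2, rem=2, I/O yield, promote→Q0. Q0=[P2,P3,P5] Q1=[P1,P4] Q2=[]
t=29-30: P2@Q0 runs 1, rem=3, I/O yield, promote→Q0. Q0=[P3,P5,P2] Q1=[P1,P4] Q2=[]
t=30-32: P3@Q0 runs 2, rem=3, I/O yield, promote→Q0. Q0=[P5,P2,P3] Q1=[P1,P4] Q2=[]
t=32-34: P5@Q0 runs 2, rem=0, completes. Q0=[P2,P3] Q1=[P1,P4] Q2=[]
t=34-35: P2@Q0 runs 1, rem=2, I/O yield, promote→Q0. Q0=[P3,P2] Q1=[P1,P4] Q2=[]
t=35-37: P3@Q0 runs 2, rem=1, I/O yield, promote→Q0. Q0=[P2,P3] Q1=[P1,P4] Q2=[]
t=37-38: P2@Q0 runs 1, rem=1, I/O yield, promote→Q0. Q0=[P3,P2] Q1=[P1,P4] Q2=[]
t=38-39: P3@Q0 runs 1, rem=0, completes. Q0=[P2] Q1=[P1,P4] Q2=[]
t=39-40: P2@Q0 runs 1, rem=0, completes. Q0=[] Q1=[P1,P4] Q2=[]
t=40-44: P1@Q1 runs 4, rem=0, completes. Q0=[] Q1=[P4] Q2=[]
t=44-47: P4@Q1 runs 3, rem=8, I/O yield, promote→Q0. Q0=[P4] Q1=[] Q2=[]
t=47-49: P4@Q0 runs 2, rem=6, quantum used, demote→Q1. Q0=[] Q1=[P4] Q2=[]
t=49-52: P4@Q1 runs 3, rem=3, I/O yield, promote→Q0. Q0=[P4] Q1=[] Q2=[]
t=52-54: P4@Q0 runs 2, rem=1, quantum used, demote→Q1. Q0=[] Q1=[P4] Q2=[]
t=54-55: P4@Q1 runs 1, rem=0, completes. Q0=[] Q1=[] Q2=[]

Answer: P1(0-2) P2(2-3) P3(3-5) P4(5-7) P5(7-9) P2(9-10) P3(10-12) P5(12-14) P2(14-15) P3(15-17) P5(17-19) P2(19-20) P3(20-22) P5(22-24) P2(24-25) P3(25-27) P5(27-29) P2(29-30) P3(30-32) P5(32-34) P2(34-35) P3(35-37) P2(37-38) P3(38-39) P2(39-40) P1(40-44) P4(44-47) P4(47-49) P4(49-52) P4(52-54) P4(54-55)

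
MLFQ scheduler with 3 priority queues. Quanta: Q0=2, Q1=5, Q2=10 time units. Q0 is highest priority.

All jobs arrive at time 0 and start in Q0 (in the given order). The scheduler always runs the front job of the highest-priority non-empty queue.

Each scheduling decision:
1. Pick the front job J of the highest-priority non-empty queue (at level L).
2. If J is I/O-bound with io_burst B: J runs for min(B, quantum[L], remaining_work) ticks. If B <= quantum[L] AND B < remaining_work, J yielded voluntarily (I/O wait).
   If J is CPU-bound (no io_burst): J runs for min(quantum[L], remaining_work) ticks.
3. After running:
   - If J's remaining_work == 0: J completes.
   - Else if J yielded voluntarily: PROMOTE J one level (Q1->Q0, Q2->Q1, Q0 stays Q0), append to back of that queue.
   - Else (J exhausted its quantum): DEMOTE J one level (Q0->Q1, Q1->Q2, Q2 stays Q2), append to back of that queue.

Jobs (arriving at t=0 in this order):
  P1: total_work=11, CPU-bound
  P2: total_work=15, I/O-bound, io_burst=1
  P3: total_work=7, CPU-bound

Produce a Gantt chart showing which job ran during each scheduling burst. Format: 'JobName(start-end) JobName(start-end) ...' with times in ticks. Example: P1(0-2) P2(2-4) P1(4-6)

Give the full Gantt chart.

t=0-2: P1@Q0 runs 2, rem=9, quantum used, demote→Q1. Q0=[P2,P3] Q1=[P1] Q2=[]
t=2-3: P2@Q0 runs 1, rem=14, I/O yield, promote→Q0. Q0=[P3,P2] Q1=[P1] Q2=[]
t=3-5: P3@Q0 runs 2, rem=5, quantum used, demote→Q1. Q0=[P2] Q1=[P1,P3] Q2=[]
t=5-6: P2@Q0 runs 1, rem=13, I/O yield, promote→Q0. Q0=[P2] Q1=[P1,P3] Q2=[]
t=6-7: P2@Q0 runs 1, rem=12, I/O yield, promote→Q0. Q0=[P2] Q1=[P1,P3] Q2=[]
t=7-8: P2@Q0 runs 1, rem=11, I/O yield, promote→Q0. Q0=[P2] Q1=[P1,P3] Q2=[]
t=8-9: P2@Q0 runs 1, rem=10, I/O yield, promote→Q0. Q0=[P2] Q1=[P1,P3] Q2=[]
t=9-10: P2@Q0 runs 1, rem=9, I/O yield, promote→Q0. Q0=[P2] Q1=[P1,P3] Q2=[]
t=10-11: P2@Q0 runs 1, rem=8, I/O yield, promote→Q0. Q0=[P2] Q1=[P1,P3] Q2=[]
t=11-12: P2@Q0 runs 1, rem=7, I/O yield, promote→Q0. Q0=[P2] Q1=[P1,P3] Q2=[]
t=12-13: P2@Q0 runs 1, rem=6, I/O yield, promote→Q0. Q0=[P2] Q1=[P1,P3] Q2=[]
t=13-14: P2@Q0 runs 1, rem=5, I/O yield, promote→Q0. Q0=[P2] Q1=[P1,P3] Q2=[]
t=14-15: P2@Q0 runs 1, rem=4, I/O yield, promote→Q0. Q0=[P2] Q1=[P1,P3] Q2=[]
t=15-16: P2@Q0 runs 1, rem=3, I/O yield, promote→Q0. Q0=[P2] Q1=[P1,P3] Q2=[]
t=16-17: P2@Q0 runs 1, rem=2, I/O yield, promote→Q0. Q0=[P2] Q1=[P1,P3] Q2=[]
t=17-18: P2@Q0 runs 1, rem=1, I/O yield, promote→Q0. Q0=[P2] Q1=[P1,P3] Q2=[]
t=18-19: P2@Q0 runs 1, rem=0, completes. Q0=[] Q1=[P1,P3] Q2=[]
t=19-24: P1@Q1 runs 5, rem=4, quantum used, demote→Q2. Q0=[] Q1=[P3] Q2=[P1]
t=24-29: P3@Q1 runs 5, rem=0, completes. Q0=[] Q1=[] Q2=[P1]
t=29-33: P1@Q2 runs 4, rem=0, completes. Q0=[] Q1=[] Q2=[]

Answer: P1(0-2) P2(2-3) P3(3-5) P2(5-6) P2(6-7) P2(7-8) P2(8-9) P2(9-10) P2(10-11) P2(11-12) P2(12-13) P2(13-14) P2(14-15) P2(15-16) P2(16-17) P2(17-18) P2(18-19) P1(19-24) P3(24-29) P1(29-33)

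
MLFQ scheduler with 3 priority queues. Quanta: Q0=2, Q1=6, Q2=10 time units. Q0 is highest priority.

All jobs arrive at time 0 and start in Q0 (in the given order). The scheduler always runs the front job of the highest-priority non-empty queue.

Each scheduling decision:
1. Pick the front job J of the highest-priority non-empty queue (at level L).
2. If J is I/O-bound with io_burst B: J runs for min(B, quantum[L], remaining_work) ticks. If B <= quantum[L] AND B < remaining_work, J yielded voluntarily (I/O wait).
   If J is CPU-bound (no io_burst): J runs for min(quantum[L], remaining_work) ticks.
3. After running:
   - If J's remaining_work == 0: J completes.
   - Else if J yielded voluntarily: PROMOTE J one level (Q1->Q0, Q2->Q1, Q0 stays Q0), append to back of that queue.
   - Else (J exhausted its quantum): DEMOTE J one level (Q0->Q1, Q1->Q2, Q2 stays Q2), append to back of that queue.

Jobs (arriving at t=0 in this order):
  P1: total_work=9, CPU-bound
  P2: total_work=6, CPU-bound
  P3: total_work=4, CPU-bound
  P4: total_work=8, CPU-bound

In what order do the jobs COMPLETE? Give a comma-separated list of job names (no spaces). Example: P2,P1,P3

Answer: P2,P3,P4,P1

Derivation:
t=0-2: P1@Q0 runs 2, rem=7, quantum used, demote→Q1. Q0=[P2,P3,P4] Q1=[P1] Q2=[]
t=2-4: P2@Q0 runs 2, rem=4, quantum used, demote→Q1. Q0=[P3,P4] Q1=[P1,P2] Q2=[]
t=4-6: P3@Q0 runs 2, rem=2, quantum used, demote→Q1. Q0=[P4] Q1=[P1,P2,P3] Q2=[]
t=6-8: P4@Q0 runs 2, rem=6, quantum used, demote→Q1. Q0=[] Q1=[P1,P2,P3,P4] Q2=[]
t=8-14: P1@Q1 runs 6, rem=1, quantum used, demote→Q2. Q0=[] Q1=[P2,P3,P4] Q2=[P1]
t=14-18: P2@Q1 runs 4, rem=0, completes. Q0=[] Q1=[P3,P4] Q2=[P1]
t=18-20: P3@Q1 runs 2, rem=0, completes. Q0=[] Q1=[P4] Q2=[P1]
t=20-26: P4@Q1 runs 6, rem=0, completes. Q0=[] Q1=[] Q2=[P1]
t=26-27: P1@Q2 runs 1, rem=0, completes. Q0=[] Q1=[] Q2=[]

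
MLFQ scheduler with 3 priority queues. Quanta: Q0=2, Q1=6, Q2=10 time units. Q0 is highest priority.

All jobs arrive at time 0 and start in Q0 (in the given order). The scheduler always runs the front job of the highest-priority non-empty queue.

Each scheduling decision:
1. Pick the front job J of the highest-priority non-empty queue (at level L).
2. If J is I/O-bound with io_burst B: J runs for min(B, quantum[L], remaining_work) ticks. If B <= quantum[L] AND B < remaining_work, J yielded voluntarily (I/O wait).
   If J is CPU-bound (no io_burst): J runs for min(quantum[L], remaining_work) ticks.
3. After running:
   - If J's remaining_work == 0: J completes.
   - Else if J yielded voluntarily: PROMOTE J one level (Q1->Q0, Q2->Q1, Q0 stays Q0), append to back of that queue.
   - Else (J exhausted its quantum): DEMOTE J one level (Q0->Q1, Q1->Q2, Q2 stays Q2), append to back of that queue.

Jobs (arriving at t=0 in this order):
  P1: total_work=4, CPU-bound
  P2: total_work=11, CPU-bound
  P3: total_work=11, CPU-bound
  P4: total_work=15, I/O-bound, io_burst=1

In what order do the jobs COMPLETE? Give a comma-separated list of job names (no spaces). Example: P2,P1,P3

t=0-2: P1@Q0 runs 2, rem=2, quantum used, demote→Q1. Q0=[P2,P3,P4] Q1=[P1] Q2=[]
t=2-4: P2@Q0 runs 2, rem=9, quantum used, demote→Q1. Q0=[P3,P4] Q1=[P1,P2] Q2=[]
t=4-6: P3@Q0 runs 2, rem=9, quantum used, demote→Q1. Q0=[P4] Q1=[P1,P2,P3] Q2=[]
t=6-7: P4@Q0 runs 1, rem=14, I/O yield, promote→Q0. Q0=[P4] Q1=[P1,P2,P3] Q2=[]
t=7-8: P4@Q0 runs 1, rem=13, I/O yield, promote→Q0. Q0=[P4] Q1=[P1,P2,P3] Q2=[]
t=8-9: P4@Q0 runs 1, rem=12, I/O yield, promote→Q0. Q0=[P4] Q1=[P1,P2,P3] Q2=[]
t=9-10: P4@Q0 runs 1, rem=11, I/O yield, promote→Q0. Q0=[P4] Q1=[P1,P2,P3] Q2=[]
t=10-11: P4@Q0 runs 1, rem=10, I/O yield, promote→Q0. Q0=[P4] Q1=[P1,P2,P3] Q2=[]
t=11-12: P4@Q0 runs 1, rem=9, I/O yield, promote→Q0. Q0=[P4] Q1=[P1,P2,P3] Q2=[]
t=12-13: P4@Q0 runs 1, rem=8, I/O yield, promote→Q0. Q0=[P4] Q1=[P1,P2,P3] Q2=[]
t=13-14: P4@Q0 runs 1, rem=7, I/O yield, promote→Q0. Q0=[P4] Q1=[P1,P2,P3] Q2=[]
t=14-15: P4@Q0 runs 1, rem=6, I/O yield, promote→Q0. Q0=[P4] Q1=[P1,P2,P3] Q2=[]
t=15-16: P4@Q0 runs 1, rem=5, I/O yield, promote→Q0. Q0=[P4] Q1=[P1,P2,P3] Q2=[]
t=16-17: P4@Q0 runs 1, rem=4, I/O yield, promote→Q0. Q0=[P4] Q1=[P1,P2,P3] Q2=[]
t=17-18: P4@Q0 runs 1, rem=3, I/O yield, promote→Q0. Q0=[P4] Q1=[P1,P2,P3] Q2=[]
t=18-19: P4@Q0 runs 1, rem=2, I/O yield, promote→Q0. Q0=[P4] Q1=[P1,P2,P3] Q2=[]
t=19-20: P4@Q0 runs 1, rem=1, I/O yield, promote→Q0. Q0=[P4] Q1=[P1,P2,P3] Q2=[]
t=20-21: P4@Q0 runs 1, rem=0, completes. Q0=[] Q1=[P1,P2,P3] Q2=[]
t=21-23: P1@Q1 runs 2, rem=0, completes. Q0=[] Q1=[P2,P3] Q2=[]
t=23-29: P2@Q1 runs 6, rem=3, quantum used, demote→Q2. Q0=[] Q1=[P3] Q2=[P2]
t=29-35: P3@Q1 runs 6, rem=3, quantum used, demote→Q2. Q0=[] Q1=[] Q2=[P2,P3]
t=35-38: P2@Q2 runs 3, rem=0, completes. Q0=[] Q1=[] Q2=[P3]
t=38-41: P3@Q2 runs 3, rem=0, completes. Q0=[] Q1=[] Q2=[]

Answer: P4,P1,P2,P3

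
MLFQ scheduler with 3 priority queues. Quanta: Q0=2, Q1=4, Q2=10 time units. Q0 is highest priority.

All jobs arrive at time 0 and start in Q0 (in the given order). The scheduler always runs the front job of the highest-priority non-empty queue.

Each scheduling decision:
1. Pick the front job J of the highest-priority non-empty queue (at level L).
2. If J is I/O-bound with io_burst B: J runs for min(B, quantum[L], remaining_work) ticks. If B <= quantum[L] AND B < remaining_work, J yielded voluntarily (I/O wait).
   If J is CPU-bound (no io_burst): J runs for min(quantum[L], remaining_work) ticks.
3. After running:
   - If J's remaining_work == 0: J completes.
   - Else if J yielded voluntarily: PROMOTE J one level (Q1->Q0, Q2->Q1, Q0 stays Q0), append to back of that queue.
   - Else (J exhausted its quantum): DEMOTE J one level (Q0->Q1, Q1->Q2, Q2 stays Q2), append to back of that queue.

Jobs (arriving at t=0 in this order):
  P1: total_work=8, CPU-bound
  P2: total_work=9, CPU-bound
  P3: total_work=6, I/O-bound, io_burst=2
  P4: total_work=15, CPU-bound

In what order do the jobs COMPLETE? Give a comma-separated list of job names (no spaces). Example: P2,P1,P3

Answer: P3,P1,P2,P4

Derivation:
t=0-2: P1@Q0 runs 2, rem=6, quantum used, demote→Q1. Q0=[P2,P3,P4] Q1=[P1] Q2=[]
t=2-4: P2@Q0 runs 2, rem=7, quantum used, demote→Q1. Q0=[P3,P4] Q1=[P1,P2] Q2=[]
t=4-6: P3@Q0 runs 2, rem=4, I/O yield, promote→Q0. Q0=[P4,P3] Q1=[P1,P2] Q2=[]
t=6-8: P4@Q0 runs 2, rem=13, quantum used, demote→Q1. Q0=[P3] Q1=[P1,P2,P4] Q2=[]
t=8-10: P3@Q0 runs 2, rem=2, I/O yield, promote→Q0. Q0=[P3] Q1=[P1,P2,P4] Q2=[]
t=10-12: P3@Q0 runs 2, rem=0, completes. Q0=[] Q1=[P1,P2,P4] Q2=[]
t=12-16: P1@Q1 runs 4, rem=2, quantum used, demote→Q2. Q0=[] Q1=[P2,P4] Q2=[P1]
t=16-20: P2@Q1 runs 4, rem=3, quantum used, demote→Q2. Q0=[] Q1=[P4] Q2=[P1,P2]
t=20-24: P4@Q1 runs 4, rem=9, quantum used, demote→Q2. Q0=[] Q1=[] Q2=[P1,P2,P4]
t=24-26: P1@Q2 runs 2, rem=0, completes. Q0=[] Q1=[] Q2=[P2,P4]
t=26-29: P2@Q2 runs 3, rem=0, completes. Q0=[] Q1=[] Q2=[P4]
t=29-38: P4@Q2 runs 9, rem=0, completes. Q0=[] Q1=[] Q2=[]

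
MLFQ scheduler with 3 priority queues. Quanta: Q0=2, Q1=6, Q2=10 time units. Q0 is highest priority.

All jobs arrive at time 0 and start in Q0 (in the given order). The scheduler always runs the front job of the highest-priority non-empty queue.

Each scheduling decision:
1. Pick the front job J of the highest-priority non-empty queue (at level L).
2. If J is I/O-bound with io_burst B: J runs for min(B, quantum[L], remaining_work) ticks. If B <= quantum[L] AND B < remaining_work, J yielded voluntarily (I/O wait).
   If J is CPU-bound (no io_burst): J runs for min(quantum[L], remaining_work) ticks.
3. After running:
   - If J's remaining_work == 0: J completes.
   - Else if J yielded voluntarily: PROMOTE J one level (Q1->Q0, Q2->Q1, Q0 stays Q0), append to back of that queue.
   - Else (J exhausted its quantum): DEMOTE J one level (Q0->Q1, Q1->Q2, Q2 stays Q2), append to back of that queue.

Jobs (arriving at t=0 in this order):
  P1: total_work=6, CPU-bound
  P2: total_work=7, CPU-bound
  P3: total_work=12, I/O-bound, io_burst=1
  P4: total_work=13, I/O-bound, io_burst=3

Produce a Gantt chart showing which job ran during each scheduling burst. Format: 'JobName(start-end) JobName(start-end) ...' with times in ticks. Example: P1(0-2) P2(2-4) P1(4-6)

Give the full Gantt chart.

Answer: P1(0-2) P2(2-4) P3(4-5) P4(5-7) P3(7-8) P3(8-9) P3(9-10) P3(10-11) P3(11-12) P3(12-13) P3(13-14) P3(14-15) P3(15-16) P3(16-17) P3(17-18) P1(18-22) P2(22-27) P4(27-30) P4(30-32) P4(32-35) P4(35-37) P4(37-38)

Derivation:
t=0-2: P1@Q0 runs 2, rem=4, quantum used, demote→Q1. Q0=[P2,P3,P4] Q1=[P1] Q2=[]
t=2-4: P2@Q0 runs 2, rem=5, quantum used, demote→Q1. Q0=[P3,P4] Q1=[P1,P2] Q2=[]
t=4-5: P3@Q0 runs 1, rem=11, I/O yield, promote→Q0. Q0=[P4,P3] Q1=[P1,P2] Q2=[]
t=5-7: P4@Q0 runs 2, rem=11, quantum used, demote→Q1. Q0=[P3] Q1=[P1,P2,P4] Q2=[]
t=7-8: P3@Q0 runs 1, rem=10, I/O yield, promote→Q0. Q0=[P3] Q1=[P1,P2,P4] Q2=[]
t=8-9: P3@Q0 runs 1, rem=9, I/O yield, promote→Q0. Q0=[P3] Q1=[P1,P2,P4] Q2=[]
t=9-10: P3@Q0 runs 1, rem=8, I/O yield, promote→Q0. Q0=[P3] Q1=[P1,P2,P4] Q2=[]
t=10-11: P3@Q0 runs 1, rem=7, I/O yield, promote→Q0. Q0=[P3] Q1=[P1,P2,P4] Q2=[]
t=11-12: P3@Q0 runs 1, rem=6, I/O yield, promote→Q0. Q0=[P3] Q1=[P1,P2,P4] Q2=[]
t=12-13: P3@Q0 runs 1, rem=5, I/O yield, promote→Q0. Q0=[P3] Q1=[P1,P2,P4] Q2=[]
t=13-14: P3@Q0 runs 1, rem=4, I/O yield, promote→Q0. Q0=[P3] Q1=[P1,P2,P4] Q2=[]
t=14-15: P3@Q0 runs 1, rem=3, I/O yield, promote→Q0. Q0=[P3] Q1=[P1,P2,P4] Q2=[]
t=15-16: P3@Q0 runs 1, rem=2, I/O yield, promote→Q0. Q0=[P3] Q1=[P1,P2,P4] Q2=[]
t=16-17: P3@Q0 runs 1, rem=1, I/O yield, promote→Q0. Q0=[P3] Q1=[P1,P2,P4] Q2=[]
t=17-18: P3@Q0 runs 1, rem=0, completes. Q0=[] Q1=[P1,P2,P4] Q2=[]
t=18-22: P1@Q1 runs 4, rem=0, completes. Q0=[] Q1=[P2,P4] Q2=[]
t=22-27: P2@Q1 runs 5, rem=0, completes. Q0=[] Q1=[P4] Q2=[]
t=27-30: P4@Q1 runs 3, rem=8, I/O yield, promote→Q0. Q0=[P4] Q1=[] Q2=[]
t=30-32: P4@Q0 runs 2, rem=6, quantum used, demote→Q1. Q0=[] Q1=[P4] Q2=[]
t=32-35: P4@Q1 runs 3, rem=3, I/O yield, promote→Q0. Q0=[P4] Q1=[] Q2=[]
t=35-37: P4@Q0 runs 2, rem=1, quantum used, demote→Q1. Q0=[] Q1=[P4] Q2=[]
t=37-38: P4@Q1 runs 1, rem=0, completes. Q0=[] Q1=[] Q2=[]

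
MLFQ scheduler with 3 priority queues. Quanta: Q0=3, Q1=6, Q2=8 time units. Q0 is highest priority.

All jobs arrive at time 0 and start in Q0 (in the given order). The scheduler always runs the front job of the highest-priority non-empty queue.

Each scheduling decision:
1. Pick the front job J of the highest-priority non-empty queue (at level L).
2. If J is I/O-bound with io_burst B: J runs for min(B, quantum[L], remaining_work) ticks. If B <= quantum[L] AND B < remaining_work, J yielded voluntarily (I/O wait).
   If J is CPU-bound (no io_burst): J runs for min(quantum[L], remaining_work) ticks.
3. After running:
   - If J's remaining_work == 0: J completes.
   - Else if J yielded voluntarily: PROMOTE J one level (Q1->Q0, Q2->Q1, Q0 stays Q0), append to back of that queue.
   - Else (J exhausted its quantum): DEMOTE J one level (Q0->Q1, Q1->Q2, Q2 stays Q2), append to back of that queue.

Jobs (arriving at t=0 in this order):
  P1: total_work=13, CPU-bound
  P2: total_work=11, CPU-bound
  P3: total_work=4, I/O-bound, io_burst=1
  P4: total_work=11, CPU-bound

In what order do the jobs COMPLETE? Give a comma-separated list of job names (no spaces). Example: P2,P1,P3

Answer: P3,P1,P2,P4

Derivation:
t=0-3: P1@Q0 runs 3, rem=10, quantum used, demote→Q1. Q0=[P2,P3,P4] Q1=[P1] Q2=[]
t=3-6: P2@Q0 runs 3, rem=8, quantum used, demote→Q1. Q0=[P3,P4] Q1=[P1,P2] Q2=[]
t=6-7: P3@Q0 runs 1, rem=3, I/O yield, promote→Q0. Q0=[P4,P3] Q1=[P1,P2] Q2=[]
t=7-10: P4@Q0 runs 3, rem=8, quantum used, demote→Q1. Q0=[P3] Q1=[P1,P2,P4] Q2=[]
t=10-11: P3@Q0 runs 1, rem=2, I/O yield, promote→Q0. Q0=[P3] Q1=[P1,P2,P4] Q2=[]
t=11-12: P3@Q0 runs 1, rem=1, I/O yield, promote→Q0. Q0=[P3] Q1=[P1,P2,P4] Q2=[]
t=12-13: P3@Q0 runs 1, rem=0, completes. Q0=[] Q1=[P1,P2,P4] Q2=[]
t=13-19: P1@Q1 runs 6, rem=4, quantum used, demote→Q2. Q0=[] Q1=[P2,P4] Q2=[P1]
t=19-25: P2@Q1 runs 6, rem=2, quantum used, demote→Q2. Q0=[] Q1=[P4] Q2=[P1,P2]
t=25-31: P4@Q1 runs 6, rem=2, quantum used, demote→Q2. Q0=[] Q1=[] Q2=[P1,P2,P4]
t=31-35: P1@Q2 runs 4, rem=0, completes. Q0=[] Q1=[] Q2=[P2,P4]
t=35-37: P2@Q2 runs 2, rem=0, completes. Q0=[] Q1=[] Q2=[P4]
t=37-39: P4@Q2 runs 2, rem=0, completes. Q0=[] Q1=[] Q2=[]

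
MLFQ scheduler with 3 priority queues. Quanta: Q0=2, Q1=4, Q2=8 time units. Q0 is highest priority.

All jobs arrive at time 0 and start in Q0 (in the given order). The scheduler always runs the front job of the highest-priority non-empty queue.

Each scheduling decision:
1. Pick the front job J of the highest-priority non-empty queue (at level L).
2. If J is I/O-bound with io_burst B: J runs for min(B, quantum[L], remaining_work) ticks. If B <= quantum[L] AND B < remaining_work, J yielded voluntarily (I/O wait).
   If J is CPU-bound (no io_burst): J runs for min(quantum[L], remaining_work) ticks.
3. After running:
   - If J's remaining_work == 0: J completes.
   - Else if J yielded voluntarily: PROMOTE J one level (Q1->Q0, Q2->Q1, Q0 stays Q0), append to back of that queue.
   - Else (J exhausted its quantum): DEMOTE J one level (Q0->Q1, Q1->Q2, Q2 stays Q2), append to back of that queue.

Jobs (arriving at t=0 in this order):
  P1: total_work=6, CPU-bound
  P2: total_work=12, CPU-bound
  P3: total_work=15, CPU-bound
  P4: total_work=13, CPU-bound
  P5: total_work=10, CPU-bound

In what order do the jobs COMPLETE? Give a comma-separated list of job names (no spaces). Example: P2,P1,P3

t=0-2: P1@Q0 runs 2, rem=4, quantum used, demote→Q1. Q0=[P2,P3,P4,P5] Q1=[P1] Q2=[]
t=2-4: P2@Q0 runs 2, rem=10, quantum used, demote→Q1. Q0=[P3,P4,P5] Q1=[P1,P2] Q2=[]
t=4-6: P3@Q0 runs 2, rem=13, quantum used, demote→Q1. Q0=[P4,P5] Q1=[P1,P2,P3] Q2=[]
t=6-8: P4@Q0 runs 2, rem=11, quantum used, demote→Q1. Q0=[P5] Q1=[P1,P2,P3,P4] Q2=[]
t=8-10: P5@Q0 runs 2, rem=8, quantum used, demote→Q1. Q0=[] Q1=[P1,P2,P3,P4,P5] Q2=[]
t=10-14: P1@Q1 runs 4, rem=0, completes. Q0=[] Q1=[P2,P3,P4,P5] Q2=[]
t=14-18: P2@Q1 runs 4, rem=6, quantum used, demote→Q2. Q0=[] Q1=[P3,P4,P5] Q2=[P2]
t=18-22: P3@Q1 runs 4, rem=9, quantum used, demote→Q2. Q0=[] Q1=[P4,P5] Q2=[P2,P3]
t=22-26: P4@Q1 runs 4, rem=7, quantum used, demote→Q2. Q0=[] Q1=[P5] Q2=[P2,P3,P4]
t=26-30: P5@Q1 runs 4, rem=4, quantum used, demote→Q2. Q0=[] Q1=[] Q2=[P2,P3,P4,P5]
t=30-36: P2@Q2 runs 6, rem=0, completes. Q0=[] Q1=[] Q2=[P3,P4,P5]
t=36-44: P3@Q2 runs 8, rem=1, quantum used, demote→Q2. Q0=[] Q1=[] Q2=[P4,P5,P3]
t=44-51: P4@Q2 runs 7, rem=0, completes. Q0=[] Q1=[] Q2=[P5,P3]
t=51-55: P5@Q2 runs 4, rem=0, completes. Q0=[] Q1=[] Q2=[P3]
t=55-56: P3@Q2 runs 1, rem=0, completes. Q0=[] Q1=[] Q2=[]

Answer: P1,P2,P4,P5,P3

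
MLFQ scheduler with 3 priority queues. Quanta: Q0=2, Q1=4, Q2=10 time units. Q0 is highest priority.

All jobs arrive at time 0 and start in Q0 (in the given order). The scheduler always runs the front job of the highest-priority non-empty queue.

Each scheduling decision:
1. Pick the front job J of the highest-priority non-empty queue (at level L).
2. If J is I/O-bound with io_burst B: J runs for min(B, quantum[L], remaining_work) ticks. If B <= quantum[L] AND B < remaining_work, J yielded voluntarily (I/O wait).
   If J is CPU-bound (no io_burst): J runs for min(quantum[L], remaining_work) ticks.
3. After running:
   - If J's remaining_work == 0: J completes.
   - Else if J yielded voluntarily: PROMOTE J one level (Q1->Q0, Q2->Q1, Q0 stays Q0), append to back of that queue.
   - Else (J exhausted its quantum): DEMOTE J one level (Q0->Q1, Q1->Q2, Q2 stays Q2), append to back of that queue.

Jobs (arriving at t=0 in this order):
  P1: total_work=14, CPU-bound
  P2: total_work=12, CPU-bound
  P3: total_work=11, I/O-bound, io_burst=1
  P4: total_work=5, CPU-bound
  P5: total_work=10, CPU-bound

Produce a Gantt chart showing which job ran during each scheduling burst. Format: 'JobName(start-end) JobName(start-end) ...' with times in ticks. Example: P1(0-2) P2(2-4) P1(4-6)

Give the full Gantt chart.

t=0-2: P1@Q0 runs 2, rem=12, quantum used, demote→Q1. Q0=[P2,P3,P4,P5] Q1=[P1] Q2=[]
t=2-4: P2@Q0 runs 2, rem=10, quantum used, demote→Q1. Q0=[P3,P4,P5] Q1=[P1,P2] Q2=[]
t=4-5: P3@Q0 runs 1, rem=10, I/O yield, promote→Q0. Q0=[P4,P5,P3] Q1=[P1,P2] Q2=[]
t=5-7: P4@Q0 runs 2, rem=3, quantum used, demote→Q1. Q0=[P5,P3] Q1=[P1,P2,P4] Q2=[]
t=7-9: P5@Q0 runs 2, rem=8, quantum used, demote→Q1. Q0=[P3] Q1=[P1,P2,P4,P5] Q2=[]
t=9-10: P3@Q0 runs 1, rem=9, I/O yield, promote→Q0. Q0=[P3] Q1=[P1,P2,P4,P5] Q2=[]
t=10-11: P3@Q0 runs 1, rem=8, I/O yield, promote→Q0. Q0=[P3] Q1=[P1,P2,P4,P5] Q2=[]
t=11-12: P3@Q0 runs 1, rem=7, I/O yield, promote→Q0. Q0=[P3] Q1=[P1,P2,P4,P5] Q2=[]
t=12-13: P3@Q0 runs 1, rem=6, I/O yield, promote→Q0. Q0=[P3] Q1=[P1,P2,P4,P5] Q2=[]
t=13-14: P3@Q0 runs 1, rem=5, I/O yield, promote→Q0. Q0=[P3] Q1=[P1,P2,P4,P5] Q2=[]
t=14-15: P3@Q0 runs 1, rem=4, I/O yield, promote→Q0. Q0=[P3] Q1=[P1,P2,P4,P5] Q2=[]
t=15-16: P3@Q0 runs 1, rem=3, I/O yield, promote→Q0. Q0=[P3] Q1=[P1,P2,P4,P5] Q2=[]
t=16-17: P3@Q0 runs 1, rem=2, I/O yield, promote→Q0. Q0=[P3] Q1=[P1,P2,P4,P5] Q2=[]
t=17-18: P3@Q0 runs 1, rem=1, I/O yield, promote→Q0. Q0=[P3] Q1=[P1,P2,P4,P5] Q2=[]
t=18-19: P3@Q0 runs 1, rem=0, completes. Q0=[] Q1=[P1,P2,P4,P5] Q2=[]
t=19-23: P1@Q1 runs 4, rem=8, quantum used, demote→Q2. Q0=[] Q1=[P2,P4,P5] Q2=[P1]
t=23-27: P2@Q1 runs 4, rem=6, quantum used, demote→Q2. Q0=[] Q1=[P4,P5] Q2=[P1,P2]
t=27-30: P4@Q1 runs 3, rem=0, completes. Q0=[] Q1=[P5] Q2=[P1,P2]
t=30-34: P5@Q1 runs 4, rem=4, quantum used, demote→Q2. Q0=[] Q1=[] Q2=[P1,P2,P5]
t=34-42: P1@Q2 runs 8, rem=0, completes. Q0=[] Q1=[] Q2=[P2,P5]
t=42-48: P2@Q2 runs 6, rem=0, completes. Q0=[] Q1=[] Q2=[P5]
t=48-52: P5@Q2 runs 4, rem=0, completes. Q0=[] Q1=[] Q2=[]

Answer: P1(0-2) P2(2-4) P3(4-5) P4(5-7) P5(7-9) P3(9-10) P3(10-11) P3(11-12) P3(12-13) P3(13-14) P3(14-15) P3(15-16) P3(16-17) P3(17-18) P3(18-19) P1(19-23) P2(23-27) P4(27-30) P5(30-34) P1(34-42) P2(42-48) P5(48-52)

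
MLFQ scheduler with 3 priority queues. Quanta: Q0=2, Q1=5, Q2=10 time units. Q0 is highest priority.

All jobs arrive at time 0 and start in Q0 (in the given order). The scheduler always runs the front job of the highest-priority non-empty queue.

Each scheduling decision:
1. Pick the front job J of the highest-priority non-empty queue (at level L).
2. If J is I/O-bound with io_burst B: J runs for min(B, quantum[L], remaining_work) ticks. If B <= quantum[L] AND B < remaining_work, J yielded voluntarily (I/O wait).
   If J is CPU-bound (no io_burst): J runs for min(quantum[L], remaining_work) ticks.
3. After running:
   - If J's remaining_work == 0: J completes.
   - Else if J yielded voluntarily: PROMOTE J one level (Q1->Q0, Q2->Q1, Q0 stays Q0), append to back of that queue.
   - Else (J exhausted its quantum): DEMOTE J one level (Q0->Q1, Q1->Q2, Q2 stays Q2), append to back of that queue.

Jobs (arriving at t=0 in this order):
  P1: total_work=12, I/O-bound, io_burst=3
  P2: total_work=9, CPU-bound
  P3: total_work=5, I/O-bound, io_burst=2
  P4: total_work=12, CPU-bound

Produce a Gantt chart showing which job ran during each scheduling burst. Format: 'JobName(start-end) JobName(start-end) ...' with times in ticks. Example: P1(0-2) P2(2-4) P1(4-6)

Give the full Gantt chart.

Answer: P1(0-2) P2(2-4) P3(4-6) P4(6-8) P3(8-10) P3(10-11) P1(11-14) P1(14-16) P2(16-21) P4(21-26) P1(26-29) P1(29-31) P2(31-33) P4(33-38)

Derivation:
t=0-2: P1@Q0 runs 2, rem=10, quantum used, demote→Q1. Q0=[P2,P3,P4] Q1=[P1] Q2=[]
t=2-4: P2@Q0 runs 2, rem=7, quantum used, demote→Q1. Q0=[P3,P4] Q1=[P1,P2] Q2=[]
t=4-6: P3@Q0 runs 2, rem=3, I/O yield, promote→Q0. Q0=[P4,P3] Q1=[P1,P2] Q2=[]
t=6-8: P4@Q0 runs 2, rem=10, quantum used, demote→Q1. Q0=[P3] Q1=[P1,P2,P4] Q2=[]
t=8-10: P3@Q0 runs 2, rem=1, I/O yield, promote→Q0. Q0=[P3] Q1=[P1,P2,P4] Q2=[]
t=10-11: P3@Q0 runs 1, rem=0, completes. Q0=[] Q1=[P1,P2,P4] Q2=[]
t=11-14: P1@Q1 runs 3, rem=7, I/O yield, promote→Q0. Q0=[P1] Q1=[P2,P4] Q2=[]
t=14-16: P1@Q0 runs 2, rem=5, quantum used, demote→Q1. Q0=[] Q1=[P2,P4,P1] Q2=[]
t=16-21: P2@Q1 runs 5, rem=2, quantum used, demote→Q2. Q0=[] Q1=[P4,P1] Q2=[P2]
t=21-26: P4@Q1 runs 5, rem=5, quantum used, demote→Q2. Q0=[] Q1=[P1] Q2=[P2,P4]
t=26-29: P1@Q1 runs 3, rem=2, I/O yield, promote→Q0. Q0=[P1] Q1=[] Q2=[P2,P4]
t=29-31: P1@Q0 runs 2, rem=0, completes. Q0=[] Q1=[] Q2=[P2,P4]
t=31-33: P2@Q2 runs 2, rem=0, completes. Q0=[] Q1=[] Q2=[P4]
t=33-38: P4@Q2 runs 5, rem=0, completes. Q0=[] Q1=[] Q2=[]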